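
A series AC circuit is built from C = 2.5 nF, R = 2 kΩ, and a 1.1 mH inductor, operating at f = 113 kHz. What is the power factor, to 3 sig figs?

ω = 2πf = 710000 rad/s
X_L = ωL = 781 Ω
X_C = 1/(ωC) = 563 Ω
Net reactance X = X_L − X_C = 218 Ω
Z = 2000 + j218 Ω
|Z| = √(2000² + 218²) = 2010 Ω
∠Z = arctan(218/2000) = 6.21°
cos φ = cos(6.21°) = 0.994

0.994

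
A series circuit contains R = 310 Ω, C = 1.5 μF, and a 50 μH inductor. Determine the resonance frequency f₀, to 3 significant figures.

ω₀ = 1/√(LC) = 1/√(5e-05 × 1.5e-06) = 115500 rad/s
f₀ = ω₀/(2π) = 18.4 kHz

18.4 kHz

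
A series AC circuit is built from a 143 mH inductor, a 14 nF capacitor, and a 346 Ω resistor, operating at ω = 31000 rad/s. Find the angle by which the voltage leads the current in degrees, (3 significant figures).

80.8°

X_L = ωL = 4430 Ω
X_C = 1/(ωC) = 2300 Ω
Net reactance X = X_L − X_C = 2130 Ω
Z = 346 + j2130 Ω
|Z| = √(346² + 2130²) = 2160 Ω
∠Z = arctan(2130/346) = 80.8°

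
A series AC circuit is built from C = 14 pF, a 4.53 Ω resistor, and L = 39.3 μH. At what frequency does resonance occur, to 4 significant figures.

6.785 MHz

ω₀ = 1/√(LC) = 1/√(3.93e-05 × 1.4e-11) = 4.263e+07 rad/s
f₀ = ω₀/(2π) = 6.785 MHz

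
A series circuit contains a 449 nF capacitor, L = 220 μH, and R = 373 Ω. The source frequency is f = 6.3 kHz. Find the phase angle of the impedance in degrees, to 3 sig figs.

-7.27°

ω = 2πf = 39580 rad/s
X_L = ωL = 8.71 Ω
X_C = 1/(ωC) = 56.3 Ω
Net reactance X = X_L − X_C = -47.6 Ω
Z = 373 − j47.6 Ω
|Z| = √(373² + 47.6²) = 376 Ω
∠Z = arctan(-47.6/373) = -7.27°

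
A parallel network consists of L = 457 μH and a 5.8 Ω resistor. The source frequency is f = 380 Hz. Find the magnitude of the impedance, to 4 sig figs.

1.072 Ω

ω = 2πf = 2388 rad/s
X_L = ωL = 1.091 Ω
Parallel: admittances add. Y = 1/R + 1/(jωL)
Y = (0.1724 − j0.9165) S
|Y| = 0.9326 S → |Z| = 1/|Y| = 1.072 Ω, ∠Z = −∠Y = 79.35°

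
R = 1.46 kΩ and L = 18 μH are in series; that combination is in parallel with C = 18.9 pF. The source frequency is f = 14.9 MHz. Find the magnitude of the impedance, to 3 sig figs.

685 Ω

ω = 2πf = 9.362e+07 rad/s
X_L = ωL = 1690 Ω
X_C = 1/(ωC) = 565 Ω
Branch 1 (R+jX_L): Z₁ = 1460 + j1690 Ω, |Z₁| = 2230 Ω
Branch 2 (−jX_C): Z₂ = −j565 Ω
Parallel: Z = Z₁Z₂/(Z₁+Z₂), |Z| = 685 Ω, ∠Z = -78.4°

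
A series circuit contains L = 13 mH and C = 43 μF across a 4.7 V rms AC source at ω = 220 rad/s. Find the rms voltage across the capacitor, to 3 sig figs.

X_L = ωL = 2.86 Ω
X_C = 1/(ωC) = 106 Ω
Net reactance X = X_L − X_C = -103 Ω
Z = − j103 Ω
|Z| = √(0² + 103²) = 103 Ω
I = V/|Z| = 45.7 mA
V_C = I·|Z_C| = 0.0457 × 106 = 4.83 V

4.83 V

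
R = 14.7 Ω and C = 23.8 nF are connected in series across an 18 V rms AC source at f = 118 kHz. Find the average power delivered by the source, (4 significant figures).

ω = 2πf = 741400 rad/s
X_C = 1/(ωC) = 56.67 Ω
Z = 14.70 − j56.67 Ω
|Z| = √(14.70² + 56.67²) = 58.55 Ω
∠Z = arctan(-56.67/14.70) = -75.46°
I = V/|Z| = 307.4 mA
P = VI cos φ = 18 × 0.3074 × cos(-75.46°) = 1.390 W

1.390 W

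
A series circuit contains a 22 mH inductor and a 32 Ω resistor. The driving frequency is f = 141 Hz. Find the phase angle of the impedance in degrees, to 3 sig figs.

ω = 2πf = 885.9 rad/s
X_L = ωL = 19.5 Ω
Z = 32.0 + j19.5 Ω
|Z| = √(32.0² + 19.5²) = 37.5 Ω
∠Z = arctan(19.5/32.0) = 31.3°

31.3°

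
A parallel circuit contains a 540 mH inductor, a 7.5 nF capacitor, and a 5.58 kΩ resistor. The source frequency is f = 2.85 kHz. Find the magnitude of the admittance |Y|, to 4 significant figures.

181.9 μS

ω = 2πf = 17910 rad/s
X_L = ωL = 9670 Ω
X_C = 1/(ωC) = 7446 Ω
Parallel: admittances add. Y = 1/R + 1/(jωL) + jωC
Y = (0.0001792 + j3.089e-05) S
|Y| = 0.0001819 S → |Z| = 1/|Y| = 5499 Ω, ∠Z = −∠Y = -9.779°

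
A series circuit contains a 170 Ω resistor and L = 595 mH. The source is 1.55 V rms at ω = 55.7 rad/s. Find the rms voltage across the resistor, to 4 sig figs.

1.521 V

X_L = ωL = 33.14 Ω
Z = 170.0 + j33.14 Ω
|Z| = √(170.0² + 33.14²) = 173.2 Ω
I = V/|Z| = 8.949 mA
V_R = I·|Z_R| = 0.008949 × 170.0 = 1.521 V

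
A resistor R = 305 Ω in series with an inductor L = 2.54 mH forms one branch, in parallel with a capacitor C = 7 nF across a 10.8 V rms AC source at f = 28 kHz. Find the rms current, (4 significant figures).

11.70 mA

ω = 2πf = 175900 rad/s
X_L = ωL = 446.9 Ω
X_C = 1/(ωC) = 812.0 Ω
Branch 1 (R+jX_L): Z₁ = 305.0 + j446.9 Ω, |Z₁| = 541.0 Ω
Branch 2 (−jX_C): Z₂ = −j812.0 Ω
Parallel: Z = Z₁Z₂/(Z₁+Z₂), |Z| = 923.4 Ω, ∠Z = 15.81°
I = V/|Z| = 10.8/923.4 = 11.70 mA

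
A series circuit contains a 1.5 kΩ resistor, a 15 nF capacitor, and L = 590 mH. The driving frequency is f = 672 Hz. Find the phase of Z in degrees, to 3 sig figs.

ω = 2πf = 4222 rad/s
X_L = ωL = 2490 Ω
X_C = 1/(ωC) = 15800 Ω
Net reactance X = X_L − X_C = -13300 Ω
Z = 1500 − j13300 Ω
|Z| = √(1500² + 13300²) = 13400 Ω
∠Z = arctan(-13300/1500) = -83.6°

-83.6°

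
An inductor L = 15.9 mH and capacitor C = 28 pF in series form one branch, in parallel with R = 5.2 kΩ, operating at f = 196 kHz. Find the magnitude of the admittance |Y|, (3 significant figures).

ω = 2πf = 1.232e+06 rad/s
X_L = ωL = 19600 Ω
X_C = 1/(ωC) = 29000 Ω
Branch 1: Z₁ = R = 5200 Ω
Branch 2 (series LC): Z₂ = j(X_L − X_C) = −j9420 Ω
Parallel: Z = Z₁Z₂/(Z₁+Z₂), |Z| = 4550 Ω, ∠Z = -28.9°
|Y| = 1/|Z| = 220 μS

220 μS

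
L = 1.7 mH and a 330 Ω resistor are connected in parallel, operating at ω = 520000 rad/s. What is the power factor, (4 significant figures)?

0.9369

X_L = ωL = 884.0 Ω
Parallel: admittances add. Y = 1/R + 1/(jωL)
Y = (0.003030 − j0.001131) S
|Y| = 0.003235 S → |Z| = 1/|Y| = 309.2 Ω, ∠Z = −∠Y = 20.47°
cos φ = cos(20.47°) = 0.9369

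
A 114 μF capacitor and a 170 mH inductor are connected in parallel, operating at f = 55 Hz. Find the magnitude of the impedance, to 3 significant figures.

44.7 Ω

ω = 2πf = 345.6 rad/s
X_L = ωL = 58.7 Ω
X_C = 1/(ωC) = 25.4 Ω
Parallel: admittances add. Y = 1/(jωL) + jωC
Y = (0 + j0.0224) S
|Y| = 0.0224 S → |Z| = 1/|Y| = 44.7 Ω, ∠Z = −∠Y = -90.0°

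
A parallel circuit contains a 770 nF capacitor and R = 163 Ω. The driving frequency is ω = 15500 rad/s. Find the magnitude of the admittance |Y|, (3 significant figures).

13.4 mS

X_C = 1/(ωC) = 83.8 Ω
Parallel: admittances add. Y = 1/R + jωC
Y = (0.00613 + j0.0119) S
|Y| = 0.0134 S → |Z| = 1/|Y| = 74.5 Ω, ∠Z = −∠Y = -62.8°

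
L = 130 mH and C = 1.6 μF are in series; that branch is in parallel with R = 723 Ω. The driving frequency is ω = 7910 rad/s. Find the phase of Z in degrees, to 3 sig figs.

X_L = ωL = 1030 Ω
X_C = 1/(ωC) = 79.0 Ω
Branch 1: Z₁ = R = 723 Ω
Branch 2 (series LC): Z₂ = j(X_L − X_C) = j949 Ω
Parallel: Z = Z₁Z₂/(Z₁+Z₂), |Z| = 575 Ω, ∠Z = 37.3°

37.3°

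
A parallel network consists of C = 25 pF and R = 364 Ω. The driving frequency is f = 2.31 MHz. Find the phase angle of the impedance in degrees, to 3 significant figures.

ω = 2πf = 1.451e+07 rad/s
X_C = 1/(ωC) = 2760 Ω
Parallel: admittances add. Y = 1/R + jωC
Y = (0.00275 + j0.000363) S
|Y| = 0.00277 S → |Z| = 1/|Y| = 361 Ω, ∠Z = −∠Y = -7.52°

-7.52°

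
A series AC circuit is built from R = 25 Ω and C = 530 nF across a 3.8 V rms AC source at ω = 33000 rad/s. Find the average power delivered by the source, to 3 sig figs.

X_C = 1/(ωC) = 57.2 Ω
Z = 25.0 − j57.2 Ω
|Z| = √(25.0² + 57.2²) = 62.4 Ω
∠Z = arctan(-57.2/25.0) = -66.4°
I = V/|Z| = 60.9 mA
P = VI cos φ = 3.8 × 0.0609 × cos(-66.4°) = 92.7 mW

92.7 mW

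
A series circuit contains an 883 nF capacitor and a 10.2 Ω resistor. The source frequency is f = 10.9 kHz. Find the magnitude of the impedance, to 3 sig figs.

19.4 Ω

ω = 2πf = 68490 rad/s
X_C = 1/(ωC) = 16.5 Ω
Z = 10.2 − j16.5 Ω
|Z| = √(10.2² + 16.5²) = 19.4 Ω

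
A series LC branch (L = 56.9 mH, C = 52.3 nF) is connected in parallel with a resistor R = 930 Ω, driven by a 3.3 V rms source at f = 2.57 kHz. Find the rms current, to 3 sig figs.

12.9 mA

ω = 2πf = 16150 rad/s
X_L = ωL = 919 Ω
X_C = 1/(ωC) = 1180 Ω
Branch 1: Z₁ = R = 930 Ω
Branch 2 (series LC): Z₂ = j(X_L − X_C) = −j265 Ω
Parallel: Z = Z₁Z₂/(Z₁+Z₂), |Z| = 255 Ω, ∠Z = -74.1°
I = V/|Z| = 3.3/255 = 12.9 mA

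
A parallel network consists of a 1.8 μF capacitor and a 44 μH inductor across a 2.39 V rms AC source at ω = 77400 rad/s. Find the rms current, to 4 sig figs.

368.8 mA

X_L = ωL = 3.406 Ω
X_C = 1/(ωC) = 7.178 Ω
Parallel: admittances add. Y = 1/(jωL) + jωC
Y = (0 − j0.1543) S
|Y| = 0.1543 S → |Z| = 1/|Y| = 6.480 Ω, ∠Z = −∠Y = 90.00°
I = V/|Z| = 2.39/6.480 = 368.8 mA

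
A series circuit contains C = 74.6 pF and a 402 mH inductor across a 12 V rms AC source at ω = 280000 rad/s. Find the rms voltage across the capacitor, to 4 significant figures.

8.881 V

X_L = ωL = 112600 Ω
X_C = 1/(ωC) = 47870 Ω
Net reactance X = X_L − X_C = 64690 Ω
Z = j64690 Ω
|Z| = √(0² + 64690²) = 64690 Ω
I = V/|Z| = 185.5 μA
V_C = I·|Z_C| = 0.0001855 × 47870 = 8.881 V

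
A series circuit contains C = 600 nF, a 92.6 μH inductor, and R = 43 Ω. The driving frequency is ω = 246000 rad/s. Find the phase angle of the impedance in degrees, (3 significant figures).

20.4°

X_L = ωL = 22.8 Ω
X_C = 1/(ωC) = 6.78 Ω
Net reactance X = X_L − X_C = 16.0 Ω
Z = 43.0 + j16.0 Ω
|Z| = √(43.0² + 16.0²) = 45.9 Ω
∠Z = arctan(16.0/43.0) = 20.4°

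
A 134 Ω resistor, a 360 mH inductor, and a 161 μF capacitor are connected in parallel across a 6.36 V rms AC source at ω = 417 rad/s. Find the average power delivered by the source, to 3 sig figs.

X_L = ωL = 150 Ω
X_C = 1/(ωC) = 14.9 Ω
Parallel: admittances add. Y = 1/R + 1/(jωL) + jωC
Y = (0.00746 + j0.0605) S
|Y| = 0.0609 S → |Z| = 1/|Y| = 16.4 Ω, ∠Z = −∠Y = -83.0°
I = V/|Z| = 388 mA
P = VI cos φ = 6.36 × 0.388 × cos(-83.0°) = 302 mW

302 mW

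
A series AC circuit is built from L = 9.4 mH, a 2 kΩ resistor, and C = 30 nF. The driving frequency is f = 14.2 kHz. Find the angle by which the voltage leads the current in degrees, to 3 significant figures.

13.1°

ω = 2πf = 89220 rad/s
X_L = ωL = 839 Ω
X_C = 1/(ωC) = 374 Ω
Net reactance X = X_L − X_C = 465 Ω
Z = 2000 + j465 Ω
|Z| = √(2000² + 465²) = 2050 Ω
∠Z = arctan(465/2000) = 13.1°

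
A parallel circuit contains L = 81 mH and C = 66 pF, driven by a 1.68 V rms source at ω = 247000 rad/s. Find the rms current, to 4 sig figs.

X_L = ωL = 20010 Ω
X_C = 1/(ωC) = 61340 Ω
Parallel: admittances add. Y = 1/(jωL) + jωC
Y = (0 − j3.368e-05) S
|Y| = 3.368e-05 S → |Z| = 1/|Y| = 29690 Ω, ∠Z = −∠Y = 90.00°
I = V/|Z| = 1.68/29690 = 56.58 μA

56.58 μA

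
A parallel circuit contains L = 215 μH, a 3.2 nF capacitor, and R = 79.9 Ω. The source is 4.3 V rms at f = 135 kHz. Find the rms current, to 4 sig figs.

55.12 mA

ω = 2πf = 848200 rad/s
X_L = ωL = 182.4 Ω
X_C = 1/(ωC) = 368.4 Ω
Parallel: admittances add. Y = 1/R + 1/(jωL) + jωC
Y = (0.01252 − j0.002769) S
|Y| = 0.01282 S → |Z| = 1/|Y| = 78.01 Ω, ∠Z = −∠Y = 12.48°
I = V/|Z| = 4.3/78.01 = 55.12 mA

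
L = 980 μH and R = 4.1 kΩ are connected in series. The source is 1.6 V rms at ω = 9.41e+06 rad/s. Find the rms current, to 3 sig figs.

159 μA

X_L = ωL = 9220 Ω
Z = 4100 + j9220 Ω
|Z| = √(4100² + 9220²) = 10100 Ω
I = V/|Z| = 1.6/10100 = 159 μA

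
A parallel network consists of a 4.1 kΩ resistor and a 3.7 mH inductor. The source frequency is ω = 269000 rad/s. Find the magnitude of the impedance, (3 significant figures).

X_L = ωL = 995 Ω
Parallel: admittances add. Y = 1/R + 1/(jωL)
Y = (0.000244 − j0.00100) S
|Y| = 0.00103 S → |Z| = 1/|Y| = 967 Ω, ∠Z = −∠Y = 76.4°

967 Ω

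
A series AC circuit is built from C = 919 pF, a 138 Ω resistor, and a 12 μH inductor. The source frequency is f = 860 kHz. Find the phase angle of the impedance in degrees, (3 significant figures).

-44.7°

ω = 2πf = 5.404e+06 rad/s
X_L = ωL = 64.8 Ω
X_C = 1/(ωC) = 201 Ω
Net reactance X = X_L − X_C = -137 Ω
Z = 138 − j137 Ω
|Z| = √(138² + 137²) = 194 Ω
∠Z = arctan(-137/138) = -44.7°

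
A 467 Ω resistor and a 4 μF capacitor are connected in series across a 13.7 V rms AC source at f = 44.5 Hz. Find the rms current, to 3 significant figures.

ω = 2πf = 279.6 rad/s
X_C = 1/(ωC) = 894 Ω
Z = 467 − j894 Ω
|Z| = √(467² + 894²) = 1010 Ω
I = V/|Z| = 13.7/1010 = 13.6 mA

13.6 mA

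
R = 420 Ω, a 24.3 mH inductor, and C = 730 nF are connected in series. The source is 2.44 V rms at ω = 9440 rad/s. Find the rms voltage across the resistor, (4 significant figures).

X_L = ωL = 229.4 Ω
X_C = 1/(ωC) = 145.1 Ω
Net reactance X = X_L − X_C = 84.28 Ω
Z = 420.0 + j84.28 Ω
|Z| = √(420.0² + 84.28²) = 428.4 Ω
I = V/|Z| = 5.696 mA
V_R = I·|Z_R| = 0.005696 × 420.0 = 2.392 V

2.392 V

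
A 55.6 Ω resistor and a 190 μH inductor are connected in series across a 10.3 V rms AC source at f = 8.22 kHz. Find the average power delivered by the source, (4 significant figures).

1.850 W

ω = 2πf = 51650 rad/s
X_L = ωL = 9.813 Ω
Z = 55.60 + j9.813 Ω
|Z| = √(55.60² + 9.813²) = 56.46 Ω
∠Z = arctan(9.813/55.60) = 10.01°
I = V/|Z| = 182.4 mA
P = VI cos φ = 10.3 × 0.1824 × cos(10.01°) = 1.850 W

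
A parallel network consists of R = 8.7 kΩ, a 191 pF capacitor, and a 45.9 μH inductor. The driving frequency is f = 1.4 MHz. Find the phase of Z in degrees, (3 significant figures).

81.8°

ω = 2πf = 8.796e+06 rad/s
X_L = ωL = 404 Ω
X_C = 1/(ωC) = 595 Ω
Parallel: admittances add. Y = 1/R + 1/(jωL) + jωC
Y = (0.000115 − j0.000797) S
|Y| = 0.000805 S → |Z| = 1/|Y| = 1240 Ω, ∠Z = −∠Y = 81.8°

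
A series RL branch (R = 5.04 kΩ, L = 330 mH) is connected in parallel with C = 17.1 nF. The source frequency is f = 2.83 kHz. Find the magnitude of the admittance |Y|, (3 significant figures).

223 μS

ω = 2πf = 17780 rad/s
X_L = ωL = 5870 Ω
X_C = 1/(ωC) = 3290 Ω
Branch 1 (R+jX_L): Z₁ = 5040 + j5870 Ω, |Z₁| = 7740 Ω
Branch 2 (−jX_C): Z₂ = −j3290 Ω
Parallel: Z = Z₁Z₂/(Z₁+Z₂), |Z| = 4490 Ω, ∠Z = -67.8°
|Y| = 1/|Z| = 223 μS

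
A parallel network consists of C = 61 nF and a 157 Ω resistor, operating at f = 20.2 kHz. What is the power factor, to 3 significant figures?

0.635

ω = 2πf = 126900 rad/s
X_C = 1/(ωC) = 129 Ω
Parallel: admittances add. Y = 1/R + jωC
Y = (0.00637 + j0.00774) S
|Y| = 0.0100 S → |Z| = 1/|Y| = 99.7 Ω, ∠Z = −∠Y = -50.6°
cos φ = cos(-50.6°) = 0.635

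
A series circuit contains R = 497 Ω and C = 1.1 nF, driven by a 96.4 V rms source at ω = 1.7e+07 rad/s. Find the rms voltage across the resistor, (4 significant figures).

95.85 V

X_C = 1/(ωC) = 53.48 Ω
Z = 497.0 − j53.48 Ω
|Z| = √(497.0² + 53.48²) = 499.9 Ω
I = V/|Z| = 192.9 mA
V_R = I·|Z_R| = 0.1929 × 497.0 = 95.85 V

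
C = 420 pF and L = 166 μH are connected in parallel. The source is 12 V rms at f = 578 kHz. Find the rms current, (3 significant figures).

1.60 mA

ω = 2πf = 3.632e+06 rad/s
X_L = ωL = 603 Ω
X_C = 1/(ωC) = 656 Ω
Parallel: admittances add. Y = 1/(jωL) + jωC
Y = (0 − j0.000133) S
|Y| = 0.000133 S → |Z| = 1/|Y| = 7490 Ω, ∠Z = −∠Y = 90.0°
I = V/|Z| = 12/7490 = 1.60 mA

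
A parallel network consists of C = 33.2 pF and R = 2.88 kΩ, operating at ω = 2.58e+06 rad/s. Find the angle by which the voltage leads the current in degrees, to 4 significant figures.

-13.86°

X_C = 1/(ωC) = 11670 Ω
Parallel: admittances add. Y = 1/R + jωC
Y = (0.0003472 + j8.566e-05) S
|Y| = 0.0003576 S → |Z| = 1/|Y| = 2796 Ω, ∠Z = −∠Y = -13.86°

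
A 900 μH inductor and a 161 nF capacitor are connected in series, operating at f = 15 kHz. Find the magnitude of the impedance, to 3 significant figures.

18.9 Ω

ω = 2πf = 94250 rad/s
X_L = ωL = 84.8 Ω
X_C = 1/(ωC) = 65.9 Ω
Net reactance X = X_L − X_C = 18.9 Ω
Z = j18.9 Ω
|Z| = √(0² + 18.9²) = 18.9 Ω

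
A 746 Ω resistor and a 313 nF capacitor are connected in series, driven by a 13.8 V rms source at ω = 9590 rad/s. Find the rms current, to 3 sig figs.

16.9 mA

X_C = 1/(ωC) = 333 Ω
Z = 746 − j333 Ω
|Z| = √(746² + 333²) = 817 Ω
I = V/|Z| = 13.8/817 = 16.9 mA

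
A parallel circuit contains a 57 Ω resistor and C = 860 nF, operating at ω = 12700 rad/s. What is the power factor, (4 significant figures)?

0.8489

X_C = 1/(ωC) = 91.56 Ω
Parallel: admittances add. Y = 1/R + jωC
Y = (0.01754 + j0.01092) S
|Y| = 0.02067 S → |Z| = 1/|Y| = 48.39 Ω, ∠Z = −∠Y = -31.90°
cos φ = cos(-31.90°) = 0.8489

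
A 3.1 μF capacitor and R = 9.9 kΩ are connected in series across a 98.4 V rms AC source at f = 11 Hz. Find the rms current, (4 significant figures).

8.990 mA

ω = 2πf = 69.12 rad/s
X_C = 1/(ωC) = 4667 Ω
Z = 9900 − j4667 Ω
|Z| = √(9900² + 4667²) = 10950 Ω
I = V/|Z| = 98.4/10950 = 8.990 mA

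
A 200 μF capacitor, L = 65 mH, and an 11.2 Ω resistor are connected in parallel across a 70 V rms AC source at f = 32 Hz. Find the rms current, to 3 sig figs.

ω = 2πf = 201.1 rad/s
X_L = ωL = 13.1 Ω
X_C = 1/(ωC) = 24.9 Ω
Parallel: admittances add. Y = 1/R + 1/(jωL) + jωC
Y = (0.0893 − j0.0363) S
|Y| = 0.0964 S → |Z| = 1/|Y| = 10.4 Ω, ∠Z = −∠Y = 22.1°
I = V/|Z| = 70/10.4 = 6.75 A

6.75 A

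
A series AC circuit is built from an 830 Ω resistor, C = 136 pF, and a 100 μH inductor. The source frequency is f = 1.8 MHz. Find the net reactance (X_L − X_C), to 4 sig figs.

480.8 Ω

ω = 2πf = 1.131e+07 rad/s
X_L = ωL = 1131 Ω
X_C = 1/(ωC) = 650.1 Ω
X = 1131 − 650.1 = 480.8 Ω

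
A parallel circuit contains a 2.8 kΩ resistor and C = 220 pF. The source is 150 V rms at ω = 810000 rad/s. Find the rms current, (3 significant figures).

X_C = 1/(ωC) = 5610 Ω
Parallel: admittances add. Y = 1/R + jωC
Y = (0.000357 + j0.000178) S
|Y| = 0.000399 S → |Z| = 1/|Y| = 2510 Ω, ∠Z = −∠Y = -26.5°
I = V/|Z| = 150/2510 = 59.9 mA

59.9 mA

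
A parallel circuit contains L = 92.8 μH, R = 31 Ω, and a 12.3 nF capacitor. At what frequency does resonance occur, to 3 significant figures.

149 kHz

ω₀ = 1/√(LC) = 1/√(9.28e-05 × 1.23e-08) = 936000 rad/s
f₀ = ω₀/(2π) = 149 kHz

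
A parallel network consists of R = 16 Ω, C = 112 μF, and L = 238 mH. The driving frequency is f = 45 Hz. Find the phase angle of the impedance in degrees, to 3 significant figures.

-15.1°

ω = 2πf = 282.7 rad/s
X_L = ωL = 67.3 Ω
X_C = 1/(ωC) = 31.6 Ω
Parallel: admittances add. Y = 1/R + 1/(jωL) + jωC
Y = (0.0625 + j0.0168) S
|Y| = 0.0647 S → |Z| = 1/|Y| = 15.5 Ω, ∠Z = −∠Y = -15.1°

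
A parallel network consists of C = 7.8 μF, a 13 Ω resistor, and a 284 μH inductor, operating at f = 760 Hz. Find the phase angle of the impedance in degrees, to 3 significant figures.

ω = 2πf = 4775 rad/s
X_L = ωL = 1.36 Ω
X_C = 1/(ωC) = 26.8 Ω
Parallel: admittances add. Y = 1/R + 1/(jωL) + jωC
Y = (0.0769 − j0.700) S
|Y| = 0.704 S → |Z| = 1/|Y| = 1.42 Ω, ∠Z = −∠Y = 83.7°

83.7°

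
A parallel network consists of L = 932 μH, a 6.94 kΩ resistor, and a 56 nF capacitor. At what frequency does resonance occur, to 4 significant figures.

22.03 kHz

ω₀ = 1/√(LC) = 1/√(0.000932 × 5.6e-08) = 138400 rad/s
f₀ = ω₀/(2π) = 22.03 kHz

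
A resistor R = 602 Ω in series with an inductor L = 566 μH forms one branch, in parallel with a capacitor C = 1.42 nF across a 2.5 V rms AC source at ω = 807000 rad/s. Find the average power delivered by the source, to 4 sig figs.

X_L = ωL = 456.8 Ω
X_C = 1/(ωC) = 872.6 Ω
Branch 1 (R+jX_L): Z₁ = 602.0 + j456.8 Ω, |Z₁| = 755.7 Ω
Branch 2 (−jX_C): Z₂ = −j872.6 Ω
Parallel: Z = Z₁Z₂/(Z₁+Z₂), |Z| = 901.3 Ω, ∠Z = -18.17°
I = V/|Z| = 2.774 mA
P = VI cos φ = 2.5 × 0.002774 × cos(-18.17°) = 6.589 mW

6.589 mW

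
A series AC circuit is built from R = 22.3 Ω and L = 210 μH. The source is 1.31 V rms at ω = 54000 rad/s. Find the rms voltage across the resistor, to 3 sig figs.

X_L = ωL = 11.3 Ω
Z = 22.3 + j11.3 Ω
|Z| = √(22.3² + 11.3²) = 25.0 Ω
I = V/|Z| = 52.4 mA
V_R = I·|Z_R| = 0.0524 × 22.3 = 1.17 V

1.17 V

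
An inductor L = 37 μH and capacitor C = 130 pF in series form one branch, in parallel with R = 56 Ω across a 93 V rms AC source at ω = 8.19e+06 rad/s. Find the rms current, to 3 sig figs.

1.67 A

X_L = ωL = 303 Ω
X_C = 1/(ωC) = 939 Ω
Branch 1: Z₁ = R = 56.0 Ω
Branch 2 (series LC): Z₂ = j(X_L − X_C) = −j636 Ω
Parallel: Z = Z₁Z₂/(Z₁+Z₂), |Z| = 55.8 Ω, ∠Z = -5.03°
I = V/|Z| = 93/55.8 = 1.67 A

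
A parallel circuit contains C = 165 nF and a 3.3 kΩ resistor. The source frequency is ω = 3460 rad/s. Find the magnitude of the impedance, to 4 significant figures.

X_C = 1/(ωC) = 1752 Ω
Parallel: admittances add. Y = 1/R + jωC
Y = (0.0003030 + j0.0005709) S
|Y| = 0.0006463 S → |Z| = 1/|Y| = 1547 Ω, ∠Z = −∠Y = -62.04°

1547 Ω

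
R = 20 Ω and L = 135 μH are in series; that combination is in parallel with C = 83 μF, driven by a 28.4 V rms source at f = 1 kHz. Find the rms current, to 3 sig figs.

ω = 2πf = 6283 rad/s
X_L = ωL = 0.848 Ω
X_C = 1/(ωC) = 1.92 Ω
Branch 1 (R+jX_L): Z₁ = 20.0 + j0.848 Ω, |Z₁| = 20.0 Ω
Branch 2 (−jX_C): Z₂ = −j1.92 Ω
Parallel: Z = Z₁Z₂/(Z₁+Z₂), |Z| = 1.92 Ω, ∠Z = -84.5°
I = V/|Z| = 28.4/1.92 = 14.8 A

14.8 A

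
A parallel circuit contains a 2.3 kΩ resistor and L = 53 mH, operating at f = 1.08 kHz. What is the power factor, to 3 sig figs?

ω = 2πf = 6786 rad/s
X_L = ωL = 360 Ω
Parallel: admittances add. Y = 1/R + 1/(jωL)
Y = (0.000435 − j0.00278) S
|Y| = 0.00281 S → |Z| = 1/|Y| = 355 Ω, ∠Z = −∠Y = 81.1°
cos φ = cos(81.1°) = 0.154

0.154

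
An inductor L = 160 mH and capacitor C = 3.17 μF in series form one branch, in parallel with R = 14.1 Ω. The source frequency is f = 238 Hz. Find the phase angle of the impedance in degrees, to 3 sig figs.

26.5°

ω = 2πf = 1495 rad/s
X_L = ωL = 239 Ω
X_C = 1/(ωC) = 211 Ω
Branch 1: Z₁ = R = 14.1 Ω
Branch 2 (series LC): Z₂ = j(X_L − X_C) = j28.3 Ω
Parallel: Z = Z₁Z₂/(Z₁+Z₂), |Z| = 12.6 Ω, ∠Z = 26.5°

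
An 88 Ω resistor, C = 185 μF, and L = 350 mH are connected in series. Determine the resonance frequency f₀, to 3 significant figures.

19.8 Hz

ω₀ = 1/√(LC) = 1/√(0.35 × 0.000185) = 124.3 rad/s
f₀ = ω₀/(2π) = 19.8 Hz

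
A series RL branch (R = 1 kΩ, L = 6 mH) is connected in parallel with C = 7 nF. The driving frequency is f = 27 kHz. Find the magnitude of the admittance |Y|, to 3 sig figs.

845 μS

ω = 2πf = 169600 rad/s
X_L = ωL = 1020 Ω
X_C = 1/(ωC) = 842 Ω
Branch 1 (R+jX_L): Z₁ = 1000 + j1020 Ω, |Z₁| = 1430 Ω
Branch 2 (−jX_C): Z₂ = −j842 Ω
Parallel: Z = Z₁Z₂/(Z₁+Z₂), |Z| = 1180 Ω, ∠Z = -54.5°
|Y| = 1/|Z| = 845 μS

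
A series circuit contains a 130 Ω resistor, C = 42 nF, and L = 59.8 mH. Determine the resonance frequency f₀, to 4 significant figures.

3.176 kHz

ω₀ = 1/√(LC) = 1/√(0.0598 × 4.2e-08) = 19950 rad/s
f₀ = ω₀/(2π) = 3.176 kHz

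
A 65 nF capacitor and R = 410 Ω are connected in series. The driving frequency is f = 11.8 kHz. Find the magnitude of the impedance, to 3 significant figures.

460 Ω

ω = 2πf = 74140 rad/s
X_C = 1/(ωC) = 208 Ω
Z = 410 − j208 Ω
|Z| = √(410² + 208²) = 460 Ω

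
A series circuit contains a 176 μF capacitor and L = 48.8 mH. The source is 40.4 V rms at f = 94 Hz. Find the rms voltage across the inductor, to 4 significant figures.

ω = 2πf = 590.6 rad/s
X_L = ωL = 28.82 Ω
X_C = 1/(ωC) = 9.620 Ω
Net reactance X = X_L − X_C = 19.20 Ω
Z = j19.20 Ω
|Z| = √(0² + 19.20²) = 19.20 Ω
I = V/|Z| = 2.104 A
V_L = I·|Z_L| = 2.104 × 28.82 = 60.64 V

60.64 V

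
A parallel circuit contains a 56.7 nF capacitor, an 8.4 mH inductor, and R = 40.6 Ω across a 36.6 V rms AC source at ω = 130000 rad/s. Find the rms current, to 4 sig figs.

X_L = ωL = 1092 Ω
X_C = 1/(ωC) = 135.7 Ω
Parallel: admittances add. Y = 1/R + 1/(jωL) + jωC
Y = (0.02463 + j0.006455) S
|Y| = 0.02546 S → |Z| = 1/|Y| = 39.27 Ω, ∠Z = −∠Y = -14.69°
I = V/|Z| = 36.6/39.27 = 931.9 mA

931.9 mA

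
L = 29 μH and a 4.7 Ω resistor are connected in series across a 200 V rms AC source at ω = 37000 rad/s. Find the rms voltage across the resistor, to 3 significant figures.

X_L = ωL = 1.07 Ω
Z = 4.70 + j1.07 Ω
|Z| = √(4.70² + 1.07²) = 4.82 Ω
I = V/|Z| = 41.5 A
V_R = I·|Z_R| = 41.5 × 4.70 = 195 V

195 V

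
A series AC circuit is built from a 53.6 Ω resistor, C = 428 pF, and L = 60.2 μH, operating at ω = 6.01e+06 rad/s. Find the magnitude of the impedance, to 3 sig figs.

X_L = ωL = 362 Ω
X_C = 1/(ωC) = 389 Ω
Net reactance X = X_L − X_C = -27.0 Ω
Z = 53.6 − j27.0 Ω
|Z| = √(53.6² + 27.0²) = 60.0 Ω

60.0 Ω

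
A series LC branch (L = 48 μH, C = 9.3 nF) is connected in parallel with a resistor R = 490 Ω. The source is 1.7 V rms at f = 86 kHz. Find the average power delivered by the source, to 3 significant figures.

5.90 mW

ω = 2πf = 540400 rad/s
X_L = ωL = 25.9 Ω
X_C = 1/(ωC) = 199 Ω
Branch 1: Z₁ = R = 490 Ω
Branch 2 (series LC): Z₂ = j(X_L − X_C) = −j173 Ω
Parallel: Z = Z₁Z₂/(Z₁+Z₂), |Z| = 163 Ω, ∠Z = -70.5°
I = V/|Z| = 10.4 mA
P = VI cos φ = 1.7 × 0.0104 × cos(-70.5°) = 5.90 mW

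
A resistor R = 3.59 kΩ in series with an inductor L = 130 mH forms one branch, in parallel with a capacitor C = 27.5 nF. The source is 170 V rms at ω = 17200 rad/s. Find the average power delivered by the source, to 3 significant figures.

X_L = ωL = 2240 Ω
X_C = 1/(ωC) = 2110 Ω
Branch 1 (R+jX_L): Z₁ = 3590 + j2240 Ω, |Z₁| = 4230 Ω
Branch 2 (−jX_C): Z₂ = −j2110 Ω
Parallel: Z = Z₁Z₂/(Z₁+Z₂), |Z| = 2490 Ω, ∠Z = -60.0°
I = V/|Z| = 68.3 mA
P = VI cos φ = 170 × 0.0683 × cos(-60.0°) = 5.80 W

5.80 W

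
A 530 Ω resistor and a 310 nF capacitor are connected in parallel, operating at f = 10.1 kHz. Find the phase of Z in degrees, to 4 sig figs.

ω = 2πf = 63460 rad/s
X_C = 1/(ωC) = 50.83 Ω
Parallel: admittances add. Y = 1/R + jωC
Y = (0.001887 + j0.01967) S
|Y| = 0.01976 S → |Z| = 1/|Y| = 50.60 Ω, ∠Z = −∠Y = -84.52°

-84.52°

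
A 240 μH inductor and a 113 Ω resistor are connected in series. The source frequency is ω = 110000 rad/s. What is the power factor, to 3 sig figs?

0.974

X_L = ωL = 26.4 Ω
Z = 113 + j26.4 Ω
|Z| = √(113² + 26.4²) = 116 Ω
∠Z = arctan(26.4/113) = 13.2°
cos φ = cos(13.2°) = 0.974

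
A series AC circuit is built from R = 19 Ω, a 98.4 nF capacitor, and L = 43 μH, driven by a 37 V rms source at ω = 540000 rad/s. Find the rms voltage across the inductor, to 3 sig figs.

44.1 V

X_L = ωL = 23.2 Ω
X_C = 1/(ωC) = 18.8 Ω
Net reactance X = X_L − X_C = 4.40 Ω
Z = 19.0 + j4.40 Ω
|Z| = √(19.0² + 4.40²) = 19.5 Ω
I = V/|Z| = 1.90 A
V_L = I·|Z_L| = 1.90 × 23.2 = 44.1 V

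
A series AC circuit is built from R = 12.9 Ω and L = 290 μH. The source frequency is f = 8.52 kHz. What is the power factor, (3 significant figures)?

0.639

ω = 2πf = 53530 rad/s
X_L = ωL = 15.5 Ω
Z = 12.9 + j15.5 Ω
|Z| = √(12.9² + 15.5²) = 20.2 Ω
∠Z = arctan(15.5/12.9) = 50.3°
cos φ = cos(50.3°) = 0.639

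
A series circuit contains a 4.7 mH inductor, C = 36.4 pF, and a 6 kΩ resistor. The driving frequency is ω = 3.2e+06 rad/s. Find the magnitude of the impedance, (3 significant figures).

8810 Ω

X_L = ωL = 15000 Ω
X_C = 1/(ωC) = 8590 Ω
Net reactance X = X_L − X_C = 6450 Ω
Z = 6000 + j6450 Ω
|Z| = √(6000² + 6450²) = 8810 Ω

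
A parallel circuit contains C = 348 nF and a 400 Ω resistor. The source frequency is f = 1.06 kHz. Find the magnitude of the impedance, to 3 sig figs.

293 Ω

ω = 2πf = 6660 rad/s
X_C = 1/(ωC) = 431 Ω
Parallel: admittances add. Y = 1/R + jωC
Y = (0.00250 + j0.00232) S
|Y| = 0.00341 S → |Z| = 1/|Y| = 293 Ω, ∠Z = −∠Y = -42.8°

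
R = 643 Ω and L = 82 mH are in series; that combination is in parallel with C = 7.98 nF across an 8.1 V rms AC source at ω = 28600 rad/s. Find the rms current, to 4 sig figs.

X_L = ωL = 2345 Ω
X_C = 1/(ωC) = 4382 Ω
Branch 1 (R+jX_L): Z₁ = 643.0 + j2345 Ω, |Z₁| = 2432 Ω
Branch 2 (−jX_C): Z₂ = −j4382 Ω
Parallel: Z = Z₁Z₂/(Z₁+Z₂), |Z| = 4989 Ω, ∠Z = 57.14°
I = V/|Z| = 8.1/4989 = 1.623 mA

1.623 mA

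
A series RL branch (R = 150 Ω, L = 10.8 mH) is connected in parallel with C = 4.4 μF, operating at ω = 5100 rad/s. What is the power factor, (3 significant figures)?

0.278

X_L = ωL = 55.1 Ω
X_C = 1/(ωC) = 44.6 Ω
Branch 1 (R+jX_L): Z₁ = 150 + j55.1 Ω, |Z₁| = 160 Ω
Branch 2 (−jX_C): Z₂ = −j44.6 Ω
Parallel: Z = Z₁Z₂/(Z₁+Z₂), |Z| = 47.4 Ω, ∠Z = -73.8°
cos φ = cos(-73.8°) = 0.278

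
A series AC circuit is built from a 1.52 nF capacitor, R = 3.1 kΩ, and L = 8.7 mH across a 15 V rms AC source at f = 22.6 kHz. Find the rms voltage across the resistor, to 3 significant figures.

ω = 2πf = 142000 rad/s
X_L = ωL = 1240 Ω
X_C = 1/(ωC) = 4630 Ω
Net reactance X = X_L − X_C = -3400 Ω
Z = 3100 − j3400 Ω
|Z| = √(3100² + 3400²) = 4600 Ω
I = V/|Z| = 3.26 mA
V_R = I·|Z_R| = 0.00326 × 3100 = 10.1 V

10.1 V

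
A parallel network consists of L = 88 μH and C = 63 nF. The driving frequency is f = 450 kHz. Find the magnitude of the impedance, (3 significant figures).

ω = 2πf = 2.827e+06 rad/s
X_L = ωL = 249 Ω
X_C = 1/(ωC) = 5.61 Ω
Parallel: admittances add. Y = 1/(jωL) + jωC
Y = (0 + j0.174) S
|Y| = 0.174 S → |Z| = 1/|Y| = 5.74 Ω, ∠Z = −∠Y = -90.0°

5.74 Ω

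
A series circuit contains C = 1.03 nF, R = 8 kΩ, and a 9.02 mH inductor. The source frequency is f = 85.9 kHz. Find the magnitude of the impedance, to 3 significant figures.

ω = 2πf = 539700 rad/s
X_L = ωL = 4870 Ω
X_C = 1/(ωC) = 1800 Ω
Net reactance X = X_L − X_C = 3070 Ω
Z = 8000 + j3070 Ω
|Z| = √(8000² + 3070²) = 8570 Ω

8570 Ω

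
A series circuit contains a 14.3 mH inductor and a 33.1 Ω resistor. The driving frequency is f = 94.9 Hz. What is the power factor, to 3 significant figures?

ω = 2πf = 596.3 rad/s
X_L = ωL = 8.53 Ω
Z = 33.1 + j8.53 Ω
|Z| = √(33.1² + 8.53²) = 34.2 Ω
∠Z = arctan(8.53/33.1) = 14.4°
cos φ = cos(14.4°) = 0.968

0.968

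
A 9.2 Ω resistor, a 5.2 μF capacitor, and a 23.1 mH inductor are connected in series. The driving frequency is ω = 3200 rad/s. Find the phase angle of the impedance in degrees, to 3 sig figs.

56.4°

X_L = ωL = 73.9 Ω
X_C = 1/(ωC) = 60.1 Ω
Net reactance X = X_L − X_C = 13.8 Ω
Z = 9.20 + j13.8 Ω
|Z| = √(9.20² + 13.8²) = 16.6 Ω
∠Z = arctan(13.8/9.20) = 56.4°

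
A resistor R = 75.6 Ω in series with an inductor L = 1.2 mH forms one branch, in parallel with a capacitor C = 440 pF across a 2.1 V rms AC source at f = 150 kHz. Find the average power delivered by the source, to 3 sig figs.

259 μW

ω = 2πf = 942500 rad/s
X_L = ωL = 1130 Ω
X_C = 1/(ωC) = 2410 Ω
Branch 1 (R+jX_L): Z₁ = 75.6 + j1130 Ω, |Z₁| = 1130 Ω
Branch 2 (−jX_C): Z₂ = −j2410 Ω
Parallel: Z = Z₁Z₂/(Z₁+Z₂), |Z| = 2130 Ω, ∠Z = 82.8°
I = V/|Z| = 985 μA
P = VI cos φ = 2.1 × 0.000985 × cos(82.8°) = 259 μW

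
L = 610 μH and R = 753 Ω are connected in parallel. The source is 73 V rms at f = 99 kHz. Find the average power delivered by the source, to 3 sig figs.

ω = 2πf = 622000 rad/s
X_L = ωL = 379 Ω
Parallel: admittances add. Y = 1/R + 1/(jωL)
Y = (0.00133 − j0.00264) S
|Y| = 0.00295 S → |Z| = 1/|Y| = 339 Ω, ∠Z = −∠Y = 63.3°
I = V/|Z| = 215 mA
P = VI cos φ = 73 × 0.215 × cos(63.3°) = 7.08 W

7.08 W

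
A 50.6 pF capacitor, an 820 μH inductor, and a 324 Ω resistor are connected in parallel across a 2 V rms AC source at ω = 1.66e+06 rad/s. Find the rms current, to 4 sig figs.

6.309 mA

X_L = ωL = 1361 Ω
X_C = 1/(ωC) = 11910 Ω
Parallel: admittances add. Y = 1/R + 1/(jωL) + jωC
Y = (0.003086 − j0.0006506) S
|Y| = 0.003154 S → |Z| = 1/|Y| = 317.0 Ω, ∠Z = −∠Y = 11.90°
I = V/|Z| = 2/317.0 = 6.309 mA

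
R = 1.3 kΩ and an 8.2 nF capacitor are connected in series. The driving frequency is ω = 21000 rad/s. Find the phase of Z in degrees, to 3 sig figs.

-77.4°

X_C = 1/(ωC) = 5810 Ω
Z = 1300 − j5810 Ω
|Z| = √(1300² + 5810²) = 5950 Ω
∠Z = arctan(-5810/1300) = -77.4°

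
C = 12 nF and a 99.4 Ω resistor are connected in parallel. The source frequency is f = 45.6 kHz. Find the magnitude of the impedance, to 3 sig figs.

94.1 Ω

ω = 2πf = 286500 rad/s
X_C = 1/(ωC) = 291 Ω
Parallel: admittances add. Y = 1/R + jωC
Y = (0.0101 + j0.00344) S
|Y| = 0.0106 S → |Z| = 1/|Y| = 94.1 Ω, ∠Z = −∠Y = -18.9°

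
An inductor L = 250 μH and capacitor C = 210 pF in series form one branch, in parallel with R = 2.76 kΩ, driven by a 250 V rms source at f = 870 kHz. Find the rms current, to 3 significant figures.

513 mA

ω = 2πf = 5.466e+06 rad/s
X_L = ωL = 1370 Ω
X_C = 1/(ωC) = 871 Ω
Branch 1: Z₁ = R = 2760 Ω
Branch 2 (series LC): Z₂ = j(X_L − X_C) = j495 Ω
Parallel: Z = Z₁Z₂/(Z₁+Z₂), |Z| = 488 Ω, ∠Z = 79.8°
I = V/|Z| = 250/488 = 513 mA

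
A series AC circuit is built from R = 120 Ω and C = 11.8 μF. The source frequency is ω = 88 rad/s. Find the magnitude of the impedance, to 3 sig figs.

970 Ω

X_C = 1/(ωC) = 963 Ω
Z = 120 − j963 Ω
|Z| = √(120² + 963²) = 970 Ω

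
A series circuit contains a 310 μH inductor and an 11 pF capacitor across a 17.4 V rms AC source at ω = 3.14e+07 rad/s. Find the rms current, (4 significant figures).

2.544 mA

X_L = ωL = 9734 Ω
X_C = 1/(ωC) = 2895 Ω
Net reactance X = X_L − X_C = 6839 Ω
Z = j6839 Ω
|Z| = √(0² + 6839²) = 6839 Ω
I = V/|Z| = 17.4/6839 = 2.544 mA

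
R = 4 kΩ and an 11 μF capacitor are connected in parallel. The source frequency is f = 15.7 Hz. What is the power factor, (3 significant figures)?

0.225

ω = 2πf = 98.65 rad/s
X_C = 1/(ωC) = 922 Ω
Parallel: admittances add. Y = 1/R + jωC
Y = (0.000250 + j0.00109) S
|Y| = 0.00111 S → |Z| = 1/|Y| = 898 Ω, ∠Z = −∠Y = -77.0°
cos φ = cos(-77.0°) = 0.225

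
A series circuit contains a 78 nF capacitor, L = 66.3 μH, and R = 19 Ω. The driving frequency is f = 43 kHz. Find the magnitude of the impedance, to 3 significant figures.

35.1 Ω

ω = 2πf = 270200 rad/s
X_L = ωL = 17.9 Ω
X_C = 1/(ωC) = 47.5 Ω
Net reactance X = X_L − X_C = -29.5 Ω
Z = 19.0 − j29.5 Ω
|Z| = √(19.0² + 29.5²) = 35.1 Ω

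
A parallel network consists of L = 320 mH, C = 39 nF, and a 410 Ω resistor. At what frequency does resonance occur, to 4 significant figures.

ω₀ = 1/√(LC) = 1/√(0.32 × 3.9e-08) = 8951 rad/s
f₀ = ω₀/(2π) = 1.425 kHz

1.425 kHz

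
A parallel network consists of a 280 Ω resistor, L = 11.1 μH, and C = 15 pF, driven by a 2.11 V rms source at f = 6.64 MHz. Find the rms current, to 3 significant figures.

ω = 2πf = 4.172e+07 rad/s
X_L = ωL = 463 Ω
X_C = 1/(ωC) = 1600 Ω
Parallel: admittances add. Y = 1/R + 1/(jωL) + jωC
Y = (0.00357 − j0.00153) S
|Y| = 0.00389 S → |Z| = 1/|Y| = 257 Ω, ∠Z = −∠Y = 23.2°
I = V/|Z| = 2.11/257 = 8.20 mA

8.20 mA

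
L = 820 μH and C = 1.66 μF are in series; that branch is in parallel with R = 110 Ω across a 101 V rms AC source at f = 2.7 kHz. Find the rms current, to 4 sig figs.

ω = 2πf = 16960 rad/s
X_L = ωL = 13.91 Ω
X_C = 1/(ωC) = 35.51 Ω
Branch 1: Z₁ = R = 110.0 Ω
Branch 2 (series LC): Z₂ = j(X_L − X_C) = −j21.60 Ω
Parallel: Z = Z₁Z₂/(Z₁+Z₂), |Z| = 21.19 Ω, ∠Z = -78.89°
I = V/|Z| = 101/21.19 = 4.765 A

4.765 A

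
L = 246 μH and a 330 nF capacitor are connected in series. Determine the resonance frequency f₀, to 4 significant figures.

ω₀ = 1/√(LC) = 1/√(0.000246 × 3.3e-07) = 111000 rad/s
f₀ = ω₀/(2π) = 17.66 kHz

17.66 kHz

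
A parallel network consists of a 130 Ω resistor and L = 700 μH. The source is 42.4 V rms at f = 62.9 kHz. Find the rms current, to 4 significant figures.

ω = 2πf = 395200 rad/s
X_L = ωL = 276.6 Ω
Parallel: admittances add. Y = 1/R + 1/(jωL)
Y = (0.007692 − j0.003615) S
|Y| = 0.008499 S → |Z| = 1/|Y| = 117.7 Ω, ∠Z = −∠Y = 25.17°
I = V/|Z| = 42.4/117.7 = 360.4 mA

360.4 mA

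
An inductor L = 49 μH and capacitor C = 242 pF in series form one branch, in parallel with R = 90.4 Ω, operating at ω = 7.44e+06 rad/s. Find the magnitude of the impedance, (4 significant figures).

X_L = ωL = 364.6 Ω
X_C = 1/(ωC) = 555.4 Ω
Branch 1: Z₁ = R = 90.40 Ω
Branch 2 (series LC): Z₂ = j(X_L − X_C) = −j190.8 Ω
Parallel: Z = Z₁Z₂/(Z₁+Z₂), |Z| = 81.70 Ω, ∠Z = -25.35°

81.70 Ω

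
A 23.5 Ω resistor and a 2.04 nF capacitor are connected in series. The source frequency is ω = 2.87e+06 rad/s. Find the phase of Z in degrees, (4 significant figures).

X_C = 1/(ωC) = 170.8 Ω
Z = 23.50 − j170.8 Ω
|Z| = √(23.50² + 170.8²) = 172.4 Ω
∠Z = arctan(-170.8/23.50) = -82.17°

-82.17°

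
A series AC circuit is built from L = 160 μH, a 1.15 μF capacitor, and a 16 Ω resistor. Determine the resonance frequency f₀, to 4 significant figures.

ω₀ = 1/√(LC) = 1/√(0.00016 × 1.15e-06) = 73720 rad/s
f₀ = ω₀/(2π) = 11.73 kHz

11.73 kHz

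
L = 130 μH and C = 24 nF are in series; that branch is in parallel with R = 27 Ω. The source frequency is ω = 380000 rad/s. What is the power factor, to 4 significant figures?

X_L = ωL = 49.40 Ω
X_C = 1/(ωC) = 109.6 Ω
Branch 1: Z₁ = R = 27.00 Ω
Branch 2 (series LC): Z₂ = j(X_L − X_C) = −j60.25 Ω
Parallel: Z = Z₁Z₂/(Z₁+Z₂), |Z| = 24.64 Ω, ∠Z = -24.14°
cos φ = cos(-24.14°) = 0.9126

0.9126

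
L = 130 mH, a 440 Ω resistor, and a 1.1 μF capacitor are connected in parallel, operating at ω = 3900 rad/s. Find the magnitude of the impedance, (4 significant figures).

X_L = ωL = 507.0 Ω
X_C = 1/(ωC) = 233.1 Ω
Parallel: admittances add. Y = 1/R + 1/(jωL) + jωC
Y = (0.002273 + j0.002318) S
|Y| = 0.003246 S → |Z| = 1/|Y| = 308.1 Ω, ∠Z = −∠Y = -45.56°

308.1 Ω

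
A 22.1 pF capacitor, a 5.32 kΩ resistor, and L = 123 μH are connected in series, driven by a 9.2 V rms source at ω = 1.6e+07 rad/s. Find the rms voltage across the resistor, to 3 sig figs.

X_L = ωL = 1970 Ω
X_C = 1/(ωC) = 2830 Ω
Net reactance X = X_L − X_C = -860 Ω
Z = 5320 − j860 Ω
|Z| = √(5320² + 860²) = 5390 Ω
I = V/|Z| = 1.71 mA
V_R = I·|Z_R| = 0.00171 × 5320 = 9.08 V

9.08 V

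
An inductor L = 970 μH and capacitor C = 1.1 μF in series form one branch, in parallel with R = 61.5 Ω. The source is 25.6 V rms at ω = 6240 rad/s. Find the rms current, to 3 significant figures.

X_L = ωL = 6.05 Ω
X_C = 1/(ωC) = 146 Ω
Branch 1: Z₁ = R = 61.5 Ω
Branch 2 (series LC): Z₂ = j(X_L − X_C) = −j140 Ω
Parallel: Z = Z₁Z₂/(Z₁+Z₂), |Z| = 56.3 Ω, ∠Z = -23.8°
I = V/|Z| = 25.6/56.3 = 455 mA

455 mA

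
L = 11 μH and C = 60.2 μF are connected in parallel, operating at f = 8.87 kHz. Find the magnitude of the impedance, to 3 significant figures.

0.580 Ω

ω = 2πf = 55730 rad/s
X_L = ωL = 0.613 Ω
X_C = 1/(ωC) = 0.298 Ω
Parallel: admittances add. Y = 1/(jωL) + jωC
Y = (0 + j1.72) S
|Y| = 1.72 S → |Z| = 1/|Y| = 0.580 Ω, ∠Z = −∠Y = -90.0°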